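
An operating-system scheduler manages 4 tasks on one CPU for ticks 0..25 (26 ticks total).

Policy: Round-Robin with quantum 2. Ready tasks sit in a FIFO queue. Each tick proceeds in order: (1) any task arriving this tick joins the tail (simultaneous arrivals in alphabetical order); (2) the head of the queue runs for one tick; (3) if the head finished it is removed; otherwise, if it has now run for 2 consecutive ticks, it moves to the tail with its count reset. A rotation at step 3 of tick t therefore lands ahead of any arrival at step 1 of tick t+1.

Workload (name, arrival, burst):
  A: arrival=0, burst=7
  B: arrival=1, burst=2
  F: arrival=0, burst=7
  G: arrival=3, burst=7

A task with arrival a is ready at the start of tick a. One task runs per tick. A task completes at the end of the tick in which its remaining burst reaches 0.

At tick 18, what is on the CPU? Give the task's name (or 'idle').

running at tick 18 = A

t=0: queue=[A,F] q_used=0 → run A
t=1: queue=[A,F,B] q_used=1 → run A
t=2: queue=[F,B,A] q_used=0 → run F
t=3: queue=[F,B,A,G] q_used=1 → run F
t=4: queue=[B,A,G,F] q_used=0 → run B
t=5: queue=[B,A,G,F] q_used=1 → run B
t=6: queue=[A,G,F] q_used=0 → run A
t=7: queue=[A,G,F] q_used=1 → run A
t=8: queue=[G,F,A] q_used=0 → run G
t=9: queue=[G,F,A] q_used=1 → run G
t=10: queue=[F,A,G] q_used=0 → run F
t=11: queue=[F,A,G] q_used=1 → run F
t=12: queue=[A,G,F] q_used=0 → run A
t=13: queue=[A,G,F] q_used=1 → run A
t=14: queue=[G,F,A] q_used=0 → run G
t=15: queue=[G,F,A] q_used=1 → run G
t=16: queue=[F,A,G] q_used=0 → run F
t=17: queue=[F,A,G] q_used=1 → run F
t=18: queue=[A,G,F] q_used=0 → run A
t=19: queue=[G,F] q_used=0 → run G
t=20: queue=[G,F] q_used=1 → run G
t=21: queue=[F,G] q_used=0 → run F
t=22: queue=[G] q_used=0 → run G
t=23: (idle)
t=24: (idle)
t=25: (idle)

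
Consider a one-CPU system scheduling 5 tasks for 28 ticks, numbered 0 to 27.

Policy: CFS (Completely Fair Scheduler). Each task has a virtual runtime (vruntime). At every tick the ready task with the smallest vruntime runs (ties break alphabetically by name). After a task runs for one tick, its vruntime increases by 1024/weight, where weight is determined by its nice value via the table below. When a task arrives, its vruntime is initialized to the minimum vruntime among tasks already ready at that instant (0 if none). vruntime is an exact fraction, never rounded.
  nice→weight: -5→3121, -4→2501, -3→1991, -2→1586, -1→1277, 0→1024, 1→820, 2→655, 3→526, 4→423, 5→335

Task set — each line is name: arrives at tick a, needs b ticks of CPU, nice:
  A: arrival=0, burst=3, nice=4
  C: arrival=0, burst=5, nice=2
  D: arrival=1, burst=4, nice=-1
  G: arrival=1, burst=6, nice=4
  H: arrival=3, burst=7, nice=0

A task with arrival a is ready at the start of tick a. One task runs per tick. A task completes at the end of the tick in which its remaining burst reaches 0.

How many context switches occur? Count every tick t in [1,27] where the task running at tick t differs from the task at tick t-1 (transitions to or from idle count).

context switches = 22

t=0: vr[A=0 C=0] → run A
t=1: vr[A=1024/423 C=0 D=0 G=0] → run C
t=2: vr[A=1024/423 C=1024/655 D=0 G=0] → run D
t=3: vr[A=1024/423 C=1024/655 D=1024/1277 G=0 H=0] → run G
t=4: vr[A=1024/423 C=1024/655 D=1024/1277 G=1024/423 H=0] → run H
t=5: vr[A=1024/423 C=1024/655 D=1024/1277 G=1024/423 H=1] → run D
t=6: vr[A=1024/423 C=1024/655 D=2048/1277 G=1024/423 H=1] → run H
t=7: vr[A=1024/423 C=1024/655 D=2048/1277 G=1024/423 H=2] → run C
t=8: vr[A=1024/423 C=2048/655 D=2048/1277 G=1024/423 H=2] → run D
t=9: vr[A=1024/423 C=2048/655 D=3072/1277 G=1024/423 H=2] → run H
t=10: vr[A=1024/423 C=2048/655 D=3072/1277 G=1024/423 H=3] → run D
t=11: vr[A=1024/423 C=2048/655 G=1024/423 H=3] → run A
t=12: vr[A=2048/423 C=2048/655 G=1024/423 H=3] → run G
t=13: vr[A=2048/423 C=2048/655 G=2048/423 H=3] → run H
t=14: vr[A=2048/423 C=2048/655 G=2048/423 H=4] → run C
t=15: vr[A=2048/423 C=3072/655 G=2048/423 H=4] → run H
t=16: vr[A=2048/423 C=3072/655 G=2048/423 H=5] → run C
t=17: vr[A=2048/423 C=4096/655 G=2048/423 H=5] → run A
t=18: vr[C=4096/655 G=2048/423 H=5] → run G
t=19: vr[C=4096/655 G=1024/141 H=5] → run H
t=20: vr[C=4096/655 G=1024/141 H=6] → run H
t=21: vr[C=4096/655 G=1024/141] → run C
t=22: vr[G=1024/141] → run G
t=23: vr[G=4096/423] → run G
t=24: vr[G=5120/423] → run G
t=25: (idle)
t=26: (idle)
t=27: (idle)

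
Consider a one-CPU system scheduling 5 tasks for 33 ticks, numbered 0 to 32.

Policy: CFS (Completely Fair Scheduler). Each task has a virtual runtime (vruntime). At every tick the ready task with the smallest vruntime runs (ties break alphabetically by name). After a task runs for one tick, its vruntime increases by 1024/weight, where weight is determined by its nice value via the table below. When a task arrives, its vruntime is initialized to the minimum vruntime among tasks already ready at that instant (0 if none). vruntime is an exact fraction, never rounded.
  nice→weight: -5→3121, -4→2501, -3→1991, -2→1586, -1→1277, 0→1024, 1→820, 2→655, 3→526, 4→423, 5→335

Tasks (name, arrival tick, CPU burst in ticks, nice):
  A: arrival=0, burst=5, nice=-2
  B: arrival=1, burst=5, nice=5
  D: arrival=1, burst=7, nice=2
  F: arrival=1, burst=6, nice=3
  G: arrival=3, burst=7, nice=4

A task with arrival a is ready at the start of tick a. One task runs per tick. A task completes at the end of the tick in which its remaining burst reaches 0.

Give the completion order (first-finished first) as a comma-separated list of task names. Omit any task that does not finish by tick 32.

t=0: vr[A=0] → run A
t=1: vr[A=512/793 B=512/793 D=512/793 F=512/793] → run A
t=2: vr[A=1024/793 B=512/793 D=512/793 F=512/793] → run B
t=3: vr[A=1024/793 B=983552/265655 D=512/793 F=512/793 G=512/793] → run D
t=4: vr[A=1024/793 B=983552/265655 D=1147392/519415 F=512/793 G=512/793] → run F
t=5: vr[A=1024/793 B=983552/265655 D=1147392/519415 F=540672/208559 G=512/793] → run G
t=6: vr[A=1024/793 B=983552/265655 D=1147392/519415 F=540672/208559 G=1028608/335439] → run A
t=7: vr[A=1536/793 B=983552/265655 D=1147392/519415 F=540672/208559 G=1028608/335439] → run A
t=8: vr[A=2048/793 B=983552/265655 D=1147392/519415 F=540672/208559 G=1028608/335439] → run D
t=9: vr[A=2048/793 B=983552/265655 D=1959424/519415 F=540672/208559 G=1028608/335439] → run A
t=10: vr[B=983552/265655 D=1959424/519415 F=540672/208559 G=1028608/335439] → run F
t=11: vr[B=983552/265655 D=1959424/519415 F=946688/208559 G=1028608/335439] → run G
t=12: vr[B=983552/265655 D=1959424/519415 F=946688/208559 G=1840640/335439] → run B
t=13: vr[B=1795584/265655 D=1959424/519415 F=946688/208559 G=1840640/335439] → run D
t=14: vr[B=1795584/265655 D=2771456/519415 F=946688/208559 G=1840640/335439] → run F
t=15: vr[B=1795584/265655 D=2771456/519415 F=1352704/208559 G=1840640/335439] → run D
t=16: vr[B=1795584/265655 D=3583488/519415 F=1352704/208559 G=1840640/335439] → run G
t=17: vr[B=1795584/265655 D=3583488/519415 F=1352704/208559 G=884224/111813] → run F
t=18: vr[B=1795584/265655 D=3583488/519415 F=1758720/208559 G=884224/111813] → run B
t=19: vr[B=2607616/265655 D=3583488/519415 F=1758720/208559 G=884224/111813] → run D
t=20: vr[B=2607616/265655 D=879104/103883 F=1758720/208559 G=884224/111813] → run G
t=21: vr[B=2607616/265655 D=879104/103883 F=1758720/208559 G=3464704/335439] → run F
t=22: vr[B=2607616/265655 D=879104/103883 F=2164736/208559 G=3464704/335439] → run D
t=23: vr[B=2607616/265655 D=5207552/519415 F=2164736/208559 G=3464704/335439] → run B
t=24: vr[B=3419648/265655 D=5207552/519415 F=2164736/208559 G=3464704/335439] → run D
t=25: vr[B=3419648/265655 F=2164736/208559 G=3464704/335439] → run G
t=26: vr[B=3419648/265655 F=2164736/208559 G=4276736/335439] → run F
t=27: vr[B=3419648/265655 G=4276736/335439] → run G
t=28: vr[B=3419648/265655 G=1696256/111813] → run B
t=29: vr[G=1696256/111813] → run G
t=30: (idle)
t=31: (idle)
t=32: (idle)

completion order = A, D, F, B, G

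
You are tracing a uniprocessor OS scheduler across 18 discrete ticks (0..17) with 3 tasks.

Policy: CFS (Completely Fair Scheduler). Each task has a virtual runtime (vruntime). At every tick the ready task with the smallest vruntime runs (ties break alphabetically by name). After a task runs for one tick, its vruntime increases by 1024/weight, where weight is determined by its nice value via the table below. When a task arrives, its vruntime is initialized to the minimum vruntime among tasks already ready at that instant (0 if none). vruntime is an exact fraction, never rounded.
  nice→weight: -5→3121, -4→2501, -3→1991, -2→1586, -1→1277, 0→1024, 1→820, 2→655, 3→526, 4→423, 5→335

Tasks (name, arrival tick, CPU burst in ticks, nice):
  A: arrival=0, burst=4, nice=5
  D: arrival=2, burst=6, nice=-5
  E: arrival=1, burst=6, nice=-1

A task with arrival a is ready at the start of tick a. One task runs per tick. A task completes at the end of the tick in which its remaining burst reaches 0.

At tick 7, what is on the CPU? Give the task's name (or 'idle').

t=0: vr[A=0] → run A
t=1: vr[A=1024/335 E=1024/335] → run A
t=2: vr[A=2048/335 D=1024/335 E=1024/335] → run D
t=3: vr[A=2048/335 D=3538944/1045535 E=1024/335] → run E
t=4: vr[A=2048/335 D=3538944/1045535 E=1650688/427795] → run D
t=5: vr[A=2048/335 D=3881984/1045535 E=1650688/427795] → run D
t=6: vr[A=2048/335 D=4225024/1045535 E=1650688/427795] → run E
t=7: vr[A=2048/335 D=4225024/1045535 E=1993728/427795] → run D
t=8: vr[A=2048/335 D=4568064/1045535 E=1993728/427795] → run D
t=9: vr[A=2048/335 D=4911104/1045535 E=1993728/427795] → run E
t=10: vr[A=2048/335 D=4911104/1045535 E=2336768/427795] → run D
t=11: vr[A=2048/335 E=2336768/427795] → run E
t=12: vr[A=2048/335 E=2679808/427795] → run A
t=13: vr[A=3072/335 E=2679808/427795] → run E
t=14: vr[A=3072/335 E=3022848/427795] → run E
t=15: vr[A=3072/335] → run A
t=16: (idle)
t=17: (idle)

running at tick 7 = D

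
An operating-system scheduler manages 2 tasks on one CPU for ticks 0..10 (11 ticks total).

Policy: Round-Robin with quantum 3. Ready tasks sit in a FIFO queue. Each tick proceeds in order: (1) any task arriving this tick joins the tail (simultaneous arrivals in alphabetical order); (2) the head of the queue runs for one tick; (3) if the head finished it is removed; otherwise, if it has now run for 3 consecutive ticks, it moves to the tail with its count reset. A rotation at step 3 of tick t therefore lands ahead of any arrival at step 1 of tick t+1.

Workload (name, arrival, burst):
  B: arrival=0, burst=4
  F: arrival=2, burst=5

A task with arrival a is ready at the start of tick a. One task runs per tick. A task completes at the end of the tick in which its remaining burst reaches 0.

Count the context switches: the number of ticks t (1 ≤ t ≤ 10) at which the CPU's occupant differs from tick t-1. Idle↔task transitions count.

context switches = 4

t=0: queue=[B] q_used=0 → run B
t=1: queue=[B] q_used=1 → run B
t=2: queue=[B,F] q_used=2 → run B
t=3: queue=[F,B] q_used=0 → run F
t=4: queue=[F,B] q_used=1 → run F
t=5: queue=[F,B] q_used=2 → run F
t=6: queue=[B,F] q_used=0 → run B
t=7: queue=[F] q_used=0 → run F
t=8: queue=[F] q_used=1 → run F
t=9: (idle)
t=10: (idle)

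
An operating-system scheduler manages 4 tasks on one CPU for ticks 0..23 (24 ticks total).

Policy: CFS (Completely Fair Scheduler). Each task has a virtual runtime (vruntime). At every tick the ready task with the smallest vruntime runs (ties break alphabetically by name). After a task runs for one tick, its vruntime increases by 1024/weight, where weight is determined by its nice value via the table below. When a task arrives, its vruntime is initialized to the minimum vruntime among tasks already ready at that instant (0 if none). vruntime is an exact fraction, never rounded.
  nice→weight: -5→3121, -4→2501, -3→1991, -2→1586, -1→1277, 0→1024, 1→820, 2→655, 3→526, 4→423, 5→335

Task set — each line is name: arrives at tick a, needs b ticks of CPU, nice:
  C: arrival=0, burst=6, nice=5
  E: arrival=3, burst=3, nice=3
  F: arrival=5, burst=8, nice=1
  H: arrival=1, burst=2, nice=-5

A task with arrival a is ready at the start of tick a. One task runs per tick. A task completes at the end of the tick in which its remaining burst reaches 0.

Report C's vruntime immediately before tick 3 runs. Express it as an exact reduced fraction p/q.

vruntime(C, start of tick 3) = 2048/335

t=0: vr[C=0] → run C
t=1: vr[C=1024/335 H=1024/335] → run C
t=2: vr[C=2048/335 H=1024/335] → run H
t=3: vr[C=2048/335 E=3538944/1045535 H=3538944/1045535] → run E
t=4: vr[C=2048/335 E=1466056192/274975705 H=3538944/1045535] → run H
t=5: vr[C=2048/335 E=1466056192/274975705 F=1466056192/274975705] → run E
t=6: vr[C=2048/335 E=2001370112/274975705 F=1466056192/274975705] → run F
t=7: vr[C=2048/335 E=2001370112/274975705 F=74187059968/11274003905] → run C
t=8: vr[C=3072/335 E=2001370112/274975705 F=74187059968/11274003905] → run F
t=9: vr[C=3072/335 E=2001370112/274975705 F=88265816064/11274003905] → run E
t=10: vr[C=3072/335 F=88265816064/11274003905] → run F
t=11: vr[C=3072/335 F=20468914432/2254800781] → run F
t=12: vr[C=3072/335 F=116423328256/11274003905] → run C
t=13: vr[C=4096/335 F=116423328256/11274003905] → run F
t=14: vr[C=4096/335 F=130502084352/11274003905] → run F
t=15: vr[C=4096/335 F=144580840448/11274003905] → run C
t=16: vr[C=1024/67 F=144580840448/11274003905] → run F
t=17: vr[C=1024/67 F=158659596544/11274003905] → run F
t=18: vr[C=1024/67] → run C
t=19: (idle)
t=20: (idle)
t=21: (idle)
t=22: (idle)
t=23: (idle)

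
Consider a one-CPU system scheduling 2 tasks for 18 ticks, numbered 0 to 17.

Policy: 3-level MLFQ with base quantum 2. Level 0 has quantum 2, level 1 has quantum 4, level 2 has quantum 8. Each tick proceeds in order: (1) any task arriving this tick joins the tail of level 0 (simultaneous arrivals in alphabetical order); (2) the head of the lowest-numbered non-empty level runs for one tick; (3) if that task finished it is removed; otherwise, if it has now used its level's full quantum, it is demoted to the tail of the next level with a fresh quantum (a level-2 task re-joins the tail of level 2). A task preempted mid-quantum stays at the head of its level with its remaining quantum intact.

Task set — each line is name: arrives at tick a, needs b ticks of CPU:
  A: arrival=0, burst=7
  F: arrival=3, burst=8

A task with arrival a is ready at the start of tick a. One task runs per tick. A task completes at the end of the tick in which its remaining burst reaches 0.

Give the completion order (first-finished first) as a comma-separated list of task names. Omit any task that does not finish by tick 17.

completion order = A, F

t=0: L0/L1/L2 = A/-/- → run A
t=1: L0/L1/L2 = A/-/- → run A
t=2: L0/L1/L2 = -/A/- → run A
t=3: L0/L1/L2 = F/A/- → run F
t=4: L0/L1/L2 = F/A/- → run F
t=5: L0/L1/L2 = -/AF/- → run A
t=6: L0/L1/L2 = -/AF/- → run A
t=7: L0/L1/L2 = -/AF/- → run A
t=8: L0/L1/L2 = -/F/A → run F
t=9: L0/L1/L2 = -/F/A → run F
t=10: L0/L1/L2 = -/F/A → run F
t=11: L0/L1/L2 = -/F/A → run F
t=12: L0/L1/L2 = -/-/AF → run A
t=13: L0/L1/L2 = -/-/F → run F
t=14: L0/L1/L2 = -/-/F → run F
t=15: (idle)
t=16: (idle)
t=17: (idle)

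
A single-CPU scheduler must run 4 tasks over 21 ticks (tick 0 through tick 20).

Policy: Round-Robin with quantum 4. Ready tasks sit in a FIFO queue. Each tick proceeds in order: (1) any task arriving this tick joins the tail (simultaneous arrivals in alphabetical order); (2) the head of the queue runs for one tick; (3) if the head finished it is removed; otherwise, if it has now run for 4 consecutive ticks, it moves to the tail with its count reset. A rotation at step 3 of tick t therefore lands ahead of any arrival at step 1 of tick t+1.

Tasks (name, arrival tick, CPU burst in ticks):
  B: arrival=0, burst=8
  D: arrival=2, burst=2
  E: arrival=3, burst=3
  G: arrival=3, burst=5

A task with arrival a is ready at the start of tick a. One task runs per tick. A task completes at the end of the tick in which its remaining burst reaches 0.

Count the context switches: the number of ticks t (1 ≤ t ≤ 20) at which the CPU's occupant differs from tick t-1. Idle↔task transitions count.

context switches = 6

t=0: queue=[B] q_used=0 → run B
t=1: queue=[B] q_used=1 → run B
t=2: queue=[B,D] q_used=2 → run B
t=3: queue=[B,D,E,G] q_used=3 → run B
t=4: queue=[D,E,G,B] q_used=0 → run D
t=5: queue=[D,E,G,B] q_used=1 → run D
t=6: queue=[E,G,B] q_used=0 → run E
t=7: queue=[E,G,B] q_used=1 → run E
t=8: queue=[E,G,B] q_used=2 → run E
t=9: queue=[G,B] q_used=0 → run G
t=10: queue=[G,B] q_used=1 → run G
t=11: queue=[G,B] q_used=2 → run G
t=12: queue=[G,B] q_used=3 → run G
t=13: queue=[B,G] q_used=0 → run B
t=14: queue=[B,G] q_used=1 → run B
t=15: queue=[B,G] q_used=2 → run B
t=16: queue=[B,G] q_used=3 → run B
t=17: queue=[G] q_used=0 → run G
t=18: (idle)
t=19: (idle)
t=20: (idle)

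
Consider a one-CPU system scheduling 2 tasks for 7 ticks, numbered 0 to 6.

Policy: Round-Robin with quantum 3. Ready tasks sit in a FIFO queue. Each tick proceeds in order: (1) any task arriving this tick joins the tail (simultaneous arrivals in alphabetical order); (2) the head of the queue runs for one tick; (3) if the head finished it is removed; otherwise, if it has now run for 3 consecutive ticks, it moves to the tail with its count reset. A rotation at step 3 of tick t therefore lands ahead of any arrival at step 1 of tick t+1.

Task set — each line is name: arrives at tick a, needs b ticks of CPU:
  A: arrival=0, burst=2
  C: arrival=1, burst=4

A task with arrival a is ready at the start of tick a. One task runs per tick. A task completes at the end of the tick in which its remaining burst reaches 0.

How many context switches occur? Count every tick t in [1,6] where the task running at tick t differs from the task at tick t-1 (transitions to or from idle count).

t=0: queue=[A] q_used=0 → run A
t=1: queue=[A,C] q_used=1 → run A
t=2: queue=[C] q_used=0 → run C
t=3: queue=[C] q_used=1 → run C
t=4: queue=[C] q_used=2 → run C
t=5: queue=[C] q_used=0 → run C
t=6: (idle)

context switches = 2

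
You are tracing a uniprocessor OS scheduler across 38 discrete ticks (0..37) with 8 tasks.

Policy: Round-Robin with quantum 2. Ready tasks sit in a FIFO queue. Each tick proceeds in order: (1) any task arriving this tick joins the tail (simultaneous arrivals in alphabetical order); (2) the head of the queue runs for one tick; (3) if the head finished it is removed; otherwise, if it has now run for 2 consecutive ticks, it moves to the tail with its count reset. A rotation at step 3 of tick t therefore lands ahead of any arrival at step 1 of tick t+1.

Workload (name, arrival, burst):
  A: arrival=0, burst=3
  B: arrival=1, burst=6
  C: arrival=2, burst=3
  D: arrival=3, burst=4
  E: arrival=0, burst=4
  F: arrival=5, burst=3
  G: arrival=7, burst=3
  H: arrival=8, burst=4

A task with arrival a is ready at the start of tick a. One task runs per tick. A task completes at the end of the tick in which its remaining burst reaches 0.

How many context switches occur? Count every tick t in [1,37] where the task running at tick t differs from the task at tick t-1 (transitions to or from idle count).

t=0: queue=[A,E] q_used=0 → run A
t=1: queue=[A,E,B] q_used=1 → run A
t=2: queue=[E,B,A,C] q_used=0 → run E
t=3: queue=[E,B,A,C,D] q_used=1 → run E
t=4: queue=[B,A,C,D,E] q_used=0 → run B
t=5: queue=[B,A,C,D,E,F] q_used=1 → run B
t=6: queue=[A,C,D,E,F,B] q_used=0 → run A
t=7: queue=[C,D,E,F,B,G] q_used=0 → run C
t=8: queue=[C,D,E,F,B,G,H] q_used=1 → run C
t=9: queue=[D,E,F,B,G,H,C] q_used=0 → run D
t=10: queue=[D,E,F,B,G,H,C] q_used=1 → run D
t=11: queue=[E,F,B,G,H,C,D] q_used=0 → run E
t=12: queue=[E,F,B,G,H,C,D] q_used=1 → run E
t=13: queue=[F,B,G,H,C,D] q_used=0 → run F
t=14: queue=[F,B,G,H,C,D] q_used=1 → run F
t=15: queue=[B,G,H,C,D,F] q_used=0 → run B
t=16: queue=[B,G,H,C,D,F] q_used=1 → run B
t=17: queue=[G,H,C,D,F,B] q_used=0 → run G
t=18: queue=[G,H,C,D,F,B] q_used=1 → run G
t=19: queue=[H,C,D,F,B,G] q_used=0 → run H
t=20: queue=[H,C,D,F,B,G] q_used=1 → run H
t=21: queue=[C,D,F,B,G,H] q_used=0 → run C
t=22: queue=[D,F,B,G,H] q_used=0 → run D
t=23: queue=[D,F,B,G,H] q_used=1 → run D
t=24: queue=[F,B,G,H] q_used=0 → run F
t=25: queue=[B,G,H] q_used=0 → run B
t=26: queue=[B,G,H] q_used=1 → run B
t=27: queue=[G,H] q_used=0 → run G
t=28: queue=[H] q_used=0 → run H
t=29: queue=[H] q_used=1 → run H
t=30: (idle)
t=31: (idle)
t=32: (idle)
t=33: (idle)
t=34: (idle)
t=35: (idle)
t=36: (idle)
t=37: (idle)

context switches = 17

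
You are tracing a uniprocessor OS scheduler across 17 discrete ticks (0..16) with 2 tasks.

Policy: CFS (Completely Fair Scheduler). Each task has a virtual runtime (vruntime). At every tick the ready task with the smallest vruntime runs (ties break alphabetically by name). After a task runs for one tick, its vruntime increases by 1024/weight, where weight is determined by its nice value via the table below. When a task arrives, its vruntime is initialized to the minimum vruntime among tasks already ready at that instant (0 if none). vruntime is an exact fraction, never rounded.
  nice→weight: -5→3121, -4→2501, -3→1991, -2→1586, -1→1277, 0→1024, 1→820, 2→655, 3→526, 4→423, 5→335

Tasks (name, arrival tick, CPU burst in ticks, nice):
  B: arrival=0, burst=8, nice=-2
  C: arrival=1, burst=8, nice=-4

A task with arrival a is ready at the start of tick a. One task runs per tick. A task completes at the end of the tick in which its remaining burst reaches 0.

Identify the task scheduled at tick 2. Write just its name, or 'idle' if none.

t=0: vr[B=0] → run B
t=1: vr[B=512/793 C=512/793] → run B
t=2: vr[B=1024/793 C=512/793] → run C
t=3: vr[B=1024/793 C=34304/32513] → run C
t=4: vr[B=1024/793 C=47616/32513] → run B
t=5: vr[B=1536/793 C=47616/32513] → run C
t=6: vr[B=1536/793 C=60928/32513] → run C
t=7: vr[B=1536/793 C=74240/32513] → run B
t=8: vr[B=2048/793 C=74240/32513] → run C
t=9: vr[B=2048/793 C=87552/32513] → run B
t=10: vr[B=2560/793 C=87552/32513] → run C
t=11: vr[B=2560/793 C=100864/32513] → run C
t=12: vr[B=2560/793 C=114176/32513] → run B
t=13: vr[B=3072/793 C=114176/32513] → run C
t=14: vr[B=3072/793] → run B
t=15: vr[B=3584/793] → run B
t=16: (idle)

running at tick 2 = C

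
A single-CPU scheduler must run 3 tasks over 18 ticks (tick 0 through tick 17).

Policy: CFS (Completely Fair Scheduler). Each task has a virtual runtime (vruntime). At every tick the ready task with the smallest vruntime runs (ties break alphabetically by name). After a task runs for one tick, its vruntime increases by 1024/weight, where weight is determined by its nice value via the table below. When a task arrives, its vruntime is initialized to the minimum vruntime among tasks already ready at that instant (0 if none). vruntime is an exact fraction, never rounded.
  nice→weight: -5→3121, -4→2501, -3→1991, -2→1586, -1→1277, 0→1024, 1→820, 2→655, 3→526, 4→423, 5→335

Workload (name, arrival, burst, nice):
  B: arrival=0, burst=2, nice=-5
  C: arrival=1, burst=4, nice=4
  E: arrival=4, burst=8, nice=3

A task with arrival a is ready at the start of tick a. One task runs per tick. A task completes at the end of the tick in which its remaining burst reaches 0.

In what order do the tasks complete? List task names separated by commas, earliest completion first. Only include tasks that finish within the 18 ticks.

t=0: vr[B=0] → run B
t=1: vr[B=1024/3121 C=1024/3121] → run B
t=2: vr[C=1024/3121] → run C
t=3: vr[C=3629056/1320183] → run C
t=4: vr[C=6824960/1320183 E=6824960/1320183] → run C
t=5: vr[C=3340288/440061 E=6824960/1320183] → run E
t=6: vr[C=3340288/440061 E=2470898176/347208129] → run E
t=7: vr[C=3340288/440061 E=3146831872/347208129] → run C
t=8: vr[E=3146831872/347208129] → run E
t=9: vr[E=3822765568/347208129] → run E
t=10: vr[E=4498699264/347208129] → run E
t=11: vr[E=5174632960/347208129] → run E
t=12: vr[E=5850566656/347208129] → run E
t=13: vr[E=6526500352/347208129] → run E
t=14: (idle)
t=15: (idle)
t=16: (idle)
t=17: (idle)

completion order = B, C, E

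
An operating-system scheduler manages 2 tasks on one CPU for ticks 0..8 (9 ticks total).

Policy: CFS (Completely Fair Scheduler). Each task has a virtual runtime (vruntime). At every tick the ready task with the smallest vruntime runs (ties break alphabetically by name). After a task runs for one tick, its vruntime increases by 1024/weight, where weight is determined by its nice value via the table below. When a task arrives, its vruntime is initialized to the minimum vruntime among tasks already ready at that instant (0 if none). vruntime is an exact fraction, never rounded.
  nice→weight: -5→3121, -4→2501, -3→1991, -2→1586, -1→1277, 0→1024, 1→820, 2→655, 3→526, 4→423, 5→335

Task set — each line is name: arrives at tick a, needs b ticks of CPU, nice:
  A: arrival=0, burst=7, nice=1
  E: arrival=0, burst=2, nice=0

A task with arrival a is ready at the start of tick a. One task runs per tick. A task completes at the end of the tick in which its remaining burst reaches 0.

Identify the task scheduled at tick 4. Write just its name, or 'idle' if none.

running at tick 4 = A

t=0: vr[A=0 E=0] → run A
t=1: vr[A=256/205 E=0] → run E
t=2: vr[A=256/205 E=1] → run E
t=3: vr[A=256/205] → run A
t=4: vr[A=512/205] → run A
t=5: vr[A=768/205] → run A
t=6: vr[A=1024/205] → run A
t=7: vr[A=256/41] → run A
t=8: vr[A=1536/205] → run A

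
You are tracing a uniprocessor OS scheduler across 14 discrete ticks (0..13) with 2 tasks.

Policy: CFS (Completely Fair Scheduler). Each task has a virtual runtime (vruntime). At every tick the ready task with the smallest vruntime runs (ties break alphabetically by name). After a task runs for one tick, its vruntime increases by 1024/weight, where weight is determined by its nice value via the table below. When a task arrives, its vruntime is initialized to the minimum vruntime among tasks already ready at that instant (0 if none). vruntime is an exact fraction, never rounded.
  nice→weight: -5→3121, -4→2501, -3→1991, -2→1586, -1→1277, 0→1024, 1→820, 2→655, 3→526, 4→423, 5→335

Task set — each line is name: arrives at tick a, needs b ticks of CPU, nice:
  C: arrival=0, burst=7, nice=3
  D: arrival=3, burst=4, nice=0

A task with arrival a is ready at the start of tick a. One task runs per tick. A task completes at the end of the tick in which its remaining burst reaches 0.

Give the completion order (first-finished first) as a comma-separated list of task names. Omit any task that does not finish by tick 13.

t=0: vr[C=0] → run C
t=1: vr[C=512/263] → run C
t=2: vr[C=1024/263] → run C
t=3: vr[C=1536/263 D=1536/263] → run C
t=4: vr[C=2048/263 D=1536/263] → run D
t=5: vr[C=2048/263 D=1799/263] → run D
t=6: vr[C=2048/263 D=2062/263] → run C
t=7: vr[C=2560/263 D=2062/263] → run D
t=8: vr[C=2560/263 D=2325/263] → run D
t=9: vr[C=2560/263] → run C
t=10: vr[C=3072/263] → run C
t=11: (idle)
t=12: (idle)
t=13: (idle)

completion order = D, C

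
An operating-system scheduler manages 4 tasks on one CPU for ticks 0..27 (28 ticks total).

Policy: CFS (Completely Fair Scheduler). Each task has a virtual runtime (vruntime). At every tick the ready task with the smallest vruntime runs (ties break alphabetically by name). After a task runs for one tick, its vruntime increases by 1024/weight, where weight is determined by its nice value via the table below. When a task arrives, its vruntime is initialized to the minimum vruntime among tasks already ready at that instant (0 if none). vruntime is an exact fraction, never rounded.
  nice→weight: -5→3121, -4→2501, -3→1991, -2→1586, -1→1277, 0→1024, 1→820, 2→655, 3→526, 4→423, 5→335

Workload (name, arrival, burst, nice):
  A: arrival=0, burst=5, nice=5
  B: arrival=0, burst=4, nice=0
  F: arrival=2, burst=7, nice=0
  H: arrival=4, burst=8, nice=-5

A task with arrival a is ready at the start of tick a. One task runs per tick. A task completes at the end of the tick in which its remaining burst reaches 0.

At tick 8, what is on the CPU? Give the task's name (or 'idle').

t=0: vr[A=0 B=0] → run A
t=1: vr[A=1024/335 B=0] → run B
t=2: vr[A=1024/335 B=1 F=1] → run B
t=3: vr[A=1024/335 B=2 F=1] → run F
t=4: vr[A=1024/335 B=2 F=2 H=2] → run B
t=5: vr[A=1024/335 B=3 F=2 H=2] → run F
t=6: vr[A=1024/335 B=3 F=3 H=2] → run H
t=7: vr[A=1024/335 B=3 F=3 H=7266/3121] → run H
t=8: vr[A=1024/335 B=3 F=3 H=8290/3121] → run H
t=9: vr[A=1024/335 B=3 F=3 H=9314/3121] → run H
t=10: vr[A=1024/335 B=3 F=3 H=10338/3121] → run B
t=11: vr[A=1024/335 F=3 H=10338/3121] → run F
t=12: vr[A=1024/335 F=4 H=10338/3121] → run A
t=13: vr[A=2048/335 F=4 H=10338/3121] → run H
t=14: vr[A=2048/335 F=4 H=11362/3121] → run H
t=15: vr[A=2048/335 F=4 H=12386/3121] → run H
t=16: vr[A=2048/335 F=4 H=13410/3121] → run F
t=17: vr[A=2048/335 F=5 H=13410/3121] → run H
t=18: vr[A=2048/335 F=5] → run F
t=19: vr[A=2048/335 F=6] → run F
t=20: vr[A=2048/335 F=7] → run A
t=21: vr[A=3072/335 F=7] → run F
t=22: vr[A=3072/335] → run A
t=23: vr[A=4096/335] → run A
t=24: (idle)
t=25: (idle)
t=26: (idle)
t=27: (idle)

running at tick 8 = H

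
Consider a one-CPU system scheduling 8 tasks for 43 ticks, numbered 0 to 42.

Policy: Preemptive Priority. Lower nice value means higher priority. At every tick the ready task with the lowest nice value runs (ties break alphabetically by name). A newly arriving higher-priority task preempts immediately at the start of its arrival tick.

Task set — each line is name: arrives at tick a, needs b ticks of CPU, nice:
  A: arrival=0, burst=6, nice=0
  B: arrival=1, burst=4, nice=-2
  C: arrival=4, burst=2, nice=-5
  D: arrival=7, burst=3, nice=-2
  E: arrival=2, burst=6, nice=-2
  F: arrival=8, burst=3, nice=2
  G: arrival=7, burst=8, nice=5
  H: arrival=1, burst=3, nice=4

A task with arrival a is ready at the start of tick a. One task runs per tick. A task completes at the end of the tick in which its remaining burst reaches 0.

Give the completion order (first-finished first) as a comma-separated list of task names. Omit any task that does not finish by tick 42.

completion order = C, B, D, E, A, F, H, G

t=0: ready={A} → run A
t=1: ready={A,B,H} → run B
t=2: ready={A,B,E,H} → run B
t=3: ready={A,B,E,H} → run B
t=4: ready={A,B,C,E,H} → run C
t=5: ready={A,B,C,E,H} → run C
t=6: ready={A,B,E,H} → run B
t=7: ready={A,D,E,G,H} → run D
t=8: ready={A,D,E,F,G,H} → run D
t=9: ready={A,D,E,F,G,H} → run D
t=10: ready={A,E,F,G,H} → run E
t=11: ready={A,E,F,G,H} → run E
t=12: ready={A,E,F,G,H} → run E
t=13: ready={A,E,F,G,H} → run E
t=14: ready={A,E,F,G,H} → run E
t=15: ready={A,E,F,G,H} → run E
t=16: ready={A,F,G,H} → run A
t=17: ready={A,F,G,H} → run A
t=18: ready={A,F,G,H} → run A
t=19: ready={A,F,G,H} → run A
t=20: ready={A,F,G,H} → run A
t=21: ready={F,G,H} → run F
t=22: ready={F,G,H} → run F
t=23: ready={F,G,H} → run F
t=24: ready={G,H} → run H
t=25: ready={G,H} → run H
t=26: ready={G,H} → run H
t=27: ready={G} → run G
t=28: ready={G} → run G
t=29: ready={G} → run G
t=30: ready={G} → run G
t=31: ready={G} → run G
t=32: ready={G} → run G
t=33: ready={G} → run G
t=34: ready={G} → run G
t=35: (idle)
t=36: (idle)
t=37: (idle)
t=38: (idle)
t=39: (idle)
t=40: (idle)
t=41: (idle)
t=42: (idle)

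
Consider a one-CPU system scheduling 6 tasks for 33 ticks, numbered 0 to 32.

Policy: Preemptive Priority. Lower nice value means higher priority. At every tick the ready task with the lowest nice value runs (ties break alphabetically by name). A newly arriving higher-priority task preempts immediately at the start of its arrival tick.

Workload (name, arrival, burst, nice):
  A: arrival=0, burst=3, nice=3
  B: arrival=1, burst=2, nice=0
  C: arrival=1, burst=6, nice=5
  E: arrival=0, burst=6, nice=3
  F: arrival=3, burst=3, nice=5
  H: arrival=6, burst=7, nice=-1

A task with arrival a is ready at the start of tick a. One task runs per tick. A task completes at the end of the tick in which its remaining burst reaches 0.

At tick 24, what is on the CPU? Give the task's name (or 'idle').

t=0: ready={A,E} → run A
t=1: ready={A,B,C,E} → run B
t=2: ready={A,B,C,E} → run B
t=3: ready={A,C,E,F} → run A
t=4: ready={A,C,E,F} → run A
t=5: ready={C,E,F} → run E
t=6: ready={C,E,F,H} → run H
t=7: ready={C,E,F,H} → run H
t=8: ready={C,E,F,H} → run H
t=9: ready={C,E,F,H} → run H
t=10: ready={C,E,F,H} → run H
t=11: ready={C,E,F,H} → run H
t=12: ready={C,E,F,H} → run H
t=13: ready={C,E,F} → run E
t=14: ready={C,E,F} → run E
t=15: ready={C,E,F} → run E
t=16: ready={C,E,F} → run E
t=17: ready={C,E,F} → run E
t=18: ready={C,F} → run C
t=19: ready={C,F} → run C
t=20: ready={C,F} → run C
t=21: ready={C,F} → run C
t=22: ready={C,F} → run C
t=23: ready={C,F} → run C
t=24: ready={F} → run F
t=25: ready={F} → run F
t=26: ready={F} → run F
t=27: (idle)
t=28: (idle)
t=29: (idle)
t=30: (idle)
t=31: (idle)
t=32: (idle)

running at tick 24 = F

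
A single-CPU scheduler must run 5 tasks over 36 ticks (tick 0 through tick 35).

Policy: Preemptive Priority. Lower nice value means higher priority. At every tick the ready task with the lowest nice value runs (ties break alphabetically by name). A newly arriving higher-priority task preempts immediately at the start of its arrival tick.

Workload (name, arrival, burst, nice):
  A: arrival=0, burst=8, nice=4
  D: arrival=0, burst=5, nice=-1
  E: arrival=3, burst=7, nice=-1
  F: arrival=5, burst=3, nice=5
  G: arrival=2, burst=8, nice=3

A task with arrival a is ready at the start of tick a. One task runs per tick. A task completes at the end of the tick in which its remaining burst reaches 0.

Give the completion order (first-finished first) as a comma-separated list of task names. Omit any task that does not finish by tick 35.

t=0: ready={A,D} → run D
t=1: ready={A,D} → run D
t=2: ready={A,D,G} → run D
t=3: ready={A,D,E,G} → run D
t=4: ready={A,D,E,G} → run D
t=5: ready={A,E,F,G} → run E
t=6: ready={A,E,F,G} → run E
t=7: ready={A,E,F,G} → run E
t=8: ready={A,E,F,G} → run E
t=9: ready={A,E,F,G} → run E
t=10: ready={A,E,F,G} → run E
t=11: ready={A,E,F,G} → run E
t=12: ready={A,F,G} → run G
t=13: ready={A,F,G} → run G
t=14: ready={A,F,G} → run G
t=15: ready={A,F,G} → run G
t=16: ready={A,F,G} → run G
t=17: ready={A,F,G} → run G
t=18: ready={A,F,G} → run G
t=19: ready={A,F,G} → run G
t=20: ready={A,F} → run A
t=21: ready={A,F} → run A
t=22: ready={A,F} → run A
t=23: ready={A,F} → run A
t=24: ready={A,F} → run A
t=25: ready={A,F} → run A
t=26: ready={A,F} → run A
t=27: ready={A,F} → run A
t=28: ready={F} → run F
t=29: ready={F} → run F
t=30: ready={F} → run F
t=31: (idle)
t=32: (idle)
t=33: (idle)
t=34: (idle)
t=35: (idle)

completion order = D, E, G, A, F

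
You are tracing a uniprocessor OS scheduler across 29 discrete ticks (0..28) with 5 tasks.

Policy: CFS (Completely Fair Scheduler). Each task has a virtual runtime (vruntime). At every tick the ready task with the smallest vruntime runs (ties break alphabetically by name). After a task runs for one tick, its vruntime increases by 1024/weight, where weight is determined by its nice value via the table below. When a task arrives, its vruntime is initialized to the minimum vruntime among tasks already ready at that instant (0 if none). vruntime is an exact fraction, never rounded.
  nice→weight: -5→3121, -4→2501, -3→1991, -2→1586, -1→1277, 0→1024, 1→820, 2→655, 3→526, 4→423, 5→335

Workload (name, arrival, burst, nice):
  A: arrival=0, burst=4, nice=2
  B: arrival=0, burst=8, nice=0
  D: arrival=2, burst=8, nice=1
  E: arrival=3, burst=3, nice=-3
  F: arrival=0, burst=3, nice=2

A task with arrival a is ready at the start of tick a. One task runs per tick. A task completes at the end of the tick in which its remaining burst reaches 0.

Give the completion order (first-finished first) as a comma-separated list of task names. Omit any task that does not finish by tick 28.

t=0: vr[A=0 B=0 F=0] → run A
t=1: vr[A=1024/655 B=0 F=0] → run B
t=2: vr[A=1024/655 B=1 D=0 F=0] → run D
t=3: vr[A=1024/655 B=1 D=256/205 E=0 F=0] → run E
t=4: vr[A=1024/655 B=1 D=256/205 E=1024/1991 F=0] → run F
t=5: vr[A=1024/655 B=1 D=256/205 E=1024/1991 F=1024/655] → run E
t=6: vr[A=1024/655 B=1 D=256/205 E=2048/1991 F=1024/655] → run B
t=7: vr[A=1024/655 B=2 D=256/205 E=2048/1991 F=1024/655] → run E
t=8: vr[A=1024/655 B=2 D=256/205 F=1024/655] → run D
t=9: vr[A=1024/655 B=2 D=512/205 F=1024/655] → run A
t=10: vr[A=2048/655 B=2 D=512/205 F=1024/655] → run F
t=11: vr[A=2048/655 B=2 D=512/205 F=2048/655] → run B
t=12: vr[A=2048/655 B=3 D=512/205 F=2048/655] → run D
t=13: vr[A=2048/655 B=3 D=768/205 F=2048/655] → run B
t=14: vr[A=2048/655 B=4 D=768/205 F=2048/655] → run A
t=15: vr[A=3072/655 B=4 D=768/205 F=2048/655] → run F
t=16: vr[A=3072/655 B=4 D=768/205] → run D
t=17: vr[A=3072/655 B=4 D=1024/205] → run B
t=18: vr[A=3072/655 B=5 D=1024/205] → run A
t=19: vr[B=5 D=1024/205] → run D
t=20: vr[B=5 D=256/41] → run B
t=21: vr[B=6 D=256/41] → run B
t=22: vr[B=7 D=256/41] → run D
t=23: vr[B=7 D=1536/205] → run B
t=24: vr[D=1536/205] → run D
t=25: vr[D=1792/205] → run D
t=26: (idle)
t=27: (idle)
t=28: (idle)

completion order = E, F, A, B, D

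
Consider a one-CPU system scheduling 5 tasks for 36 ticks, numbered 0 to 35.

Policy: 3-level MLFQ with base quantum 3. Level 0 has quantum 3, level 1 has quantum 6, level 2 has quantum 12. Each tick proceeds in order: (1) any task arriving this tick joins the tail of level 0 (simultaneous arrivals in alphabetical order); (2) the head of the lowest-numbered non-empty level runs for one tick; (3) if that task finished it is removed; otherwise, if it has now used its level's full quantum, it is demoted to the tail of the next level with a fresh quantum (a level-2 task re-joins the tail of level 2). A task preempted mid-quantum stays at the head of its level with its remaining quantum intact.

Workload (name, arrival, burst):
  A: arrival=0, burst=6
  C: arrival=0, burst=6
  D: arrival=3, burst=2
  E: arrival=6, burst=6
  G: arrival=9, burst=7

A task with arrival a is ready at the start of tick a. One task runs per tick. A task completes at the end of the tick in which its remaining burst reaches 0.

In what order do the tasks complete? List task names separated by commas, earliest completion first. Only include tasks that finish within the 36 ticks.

t=0: L0/L1/L2 = AC/-/- → run A
t=1: L0/L1/L2 = AC/-/- → run A
t=2: L0/L1/L2 = AC/-/- → run A
t=3: L0/L1/L2 = CD/A/- → run C
t=4: L0/L1/L2 = CD/A/- → run C
t=5: L0/L1/L2 = CD/A/- → run C
t=6: L0/L1/L2 = DE/AC/- → run D
t=7: L0/L1/L2 = DE/AC/- → run D
t=8: L0/L1/L2 = E/AC/- → run E
t=9: L0/L1/L2 = EG/AC/- → run E
t=10: L0/L1/L2 = EG/AC/- → run E
t=11: L0/L1/L2 = G/ACE/- → run G
t=12: L0/L1/L2 = G/ACE/- → run G
t=13: L0/L1/L2 = G/ACE/- → run G
t=14: L0/L1/L2 = -/ACEG/- → run A
t=15: L0/L1/L2 = -/ACEG/- → run A
t=16: L0/L1/L2 = -/ACEG/- → run A
t=17: L0/L1/L2 = -/CEG/- → run C
t=18: L0/L1/L2 = -/CEG/- → run C
t=19: L0/L1/L2 = -/CEG/- → run C
t=20: L0/L1/L2 = -/EG/- → run E
t=21: L0/L1/L2 = -/EG/- → run E
t=22: L0/L1/L2 = -/EG/- → run E
t=23: L0/L1/L2 = -/G/- → run G
t=24: L0/L1/L2 = -/G/- → run G
t=25: L0/L1/L2 = -/G/- → run G
t=26: L0/L1/L2 = -/G/- → run G
t=27: (idle)
t=28: (idle)
t=29: (idle)
t=30: (idle)
t=31: (idle)
t=32: (idle)
t=33: (idle)
t=34: (idle)
t=35: (idle)

completion order = D, A, C, E, G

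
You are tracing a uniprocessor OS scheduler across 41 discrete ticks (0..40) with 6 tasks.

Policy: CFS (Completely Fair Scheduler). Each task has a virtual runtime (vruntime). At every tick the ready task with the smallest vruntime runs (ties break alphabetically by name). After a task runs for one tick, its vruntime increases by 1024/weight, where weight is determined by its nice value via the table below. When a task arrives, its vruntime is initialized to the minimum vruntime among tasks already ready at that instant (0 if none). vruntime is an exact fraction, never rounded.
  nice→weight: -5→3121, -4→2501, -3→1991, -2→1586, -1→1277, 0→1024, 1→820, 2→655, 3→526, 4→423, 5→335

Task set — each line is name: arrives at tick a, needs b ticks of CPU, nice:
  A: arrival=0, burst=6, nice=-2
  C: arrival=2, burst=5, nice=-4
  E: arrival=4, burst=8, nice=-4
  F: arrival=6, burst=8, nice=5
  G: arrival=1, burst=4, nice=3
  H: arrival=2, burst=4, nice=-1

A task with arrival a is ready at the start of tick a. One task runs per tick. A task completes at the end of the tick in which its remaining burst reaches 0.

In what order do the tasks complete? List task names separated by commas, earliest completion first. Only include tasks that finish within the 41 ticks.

t=0: vr[A=0] → run A
t=1: vr[A=512/793 G=512/793] → run A
t=2: vr[A=1024/793 C=512/793 G=512/793 H=512/793] → run C
t=3: vr[A=1024/793 C=34304/32513 G=512/793 H=512/793] → run G
t=4: vr[A=1024/793 C=34304/32513 E=512/793 G=540672/208559 H=512/793] → run E
t=5: vr[A=1024/793 C=34304/32513 E=34304/32513 G=540672/208559 H=512/793] → run H
t=6: vr[A=1024/793 C=34304/32513 E=34304/32513 F=34304/32513 G=540672/208559 H=1465856/1012661] → run C
t=7: vr[A=1024/793 C=47616/32513 E=34304/32513 F=34304/32513 G=540672/208559 H=1465856/1012661] → run E
t=8: vr[A=1024/793 C=47616/32513 E=47616/32513 F=34304/32513 G=540672/208559 H=1465856/1012661] → run F
t=9: vr[A=1024/793 C=47616/32513 E=47616/32513 F=44785152/10891855 G=540672/208559 H=1465856/1012661] → run A
t=10: vr[A=1536/793 C=47616/32513 E=47616/32513 F=44785152/10891855 G=540672/208559 H=1465856/1012661] → run H
t=11: vr[A=1536/793 C=47616/32513 E=47616/32513 F=44785152/10891855 G=540672/208559 H=2277888/1012661] → run C
t=12: vr[A=1536/793 C=60928/32513 E=47616/32513 F=44785152/10891855 G=540672/208559 H=2277888/1012661] → run E
t=13: vr[A=1536/793 C=60928/32513 E=60928/32513 F=44785152/10891855 G=540672/208559 H=2277888/1012661] → run C
t=14: vr[A=1536/793 C=74240/32513 E=60928/32513 F=44785152/10891855 G=540672/208559 H=2277888/1012661] → run E
t=15: vr[A=1536/793 C=74240/32513 E=74240/32513 F=44785152/10891855 G=540672/208559 H=2277888/1012661] → run A
t=16: vr[A=2048/793 C=74240/32513 E=74240/32513 F=44785152/10891855 G=540672/208559 H=2277888/1012661] → run H
t=17: vr[A=2048/793 C=74240/32513 E=74240/32513 F=44785152/10891855 G=540672/208559 H=3089920/1012661] → run C
t=18: vr[A=2048/793 E=74240/32513 F=44785152/10891855 G=540672/208559 H=3089920/1012661] → run E
t=19: vr[A=2048/793 E=87552/32513 F=44785152/10891855 G=540672/208559 H=3089920/1012661] → run A
t=20: vr[A=2560/793 E=87552/32513 F=44785152/10891855 G=540672/208559 H=3089920/1012661] → run G
t=21: vr[A=2560/793 E=87552/32513 F=44785152/10891855 G=946688/208559 H=3089920/1012661] → run E
t=22: vr[A=2560/793 E=100864/32513 F=44785152/10891855 G=946688/208559 H=3089920/1012661] → run H
t=23: vr[A=2560/793 E=100864/32513 F=44785152/10891855 G=946688/208559] → run E
t=24: vr[A=2560/793 E=114176/32513 F=44785152/10891855 G=946688/208559] → run A
t=25: vr[E=114176/32513 F=44785152/10891855 G=946688/208559] → run E
t=26: vr[F=44785152/10891855 G=946688/208559] → run F
t=27: vr[F=78078464/10891855 G=946688/208559] → run G
t=28: vr[F=78078464/10891855 G=1352704/208559] → run G
t=29: vr[F=78078464/10891855] → run F
t=30: vr[F=111371776/10891855] → run F
t=31: vr[F=144665088/10891855] → run F
t=32: vr[F=35591680/2178371] → run F
t=33: vr[F=211251712/10891855] → run F
t=34: vr[F=244545024/10891855] → run F
t=35: (idle)
t=36: (idle)
t=37: (idle)
t=38: (idle)
t=39: (idle)
t=40: (idle)

completion order = C, H, A, E, G, F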